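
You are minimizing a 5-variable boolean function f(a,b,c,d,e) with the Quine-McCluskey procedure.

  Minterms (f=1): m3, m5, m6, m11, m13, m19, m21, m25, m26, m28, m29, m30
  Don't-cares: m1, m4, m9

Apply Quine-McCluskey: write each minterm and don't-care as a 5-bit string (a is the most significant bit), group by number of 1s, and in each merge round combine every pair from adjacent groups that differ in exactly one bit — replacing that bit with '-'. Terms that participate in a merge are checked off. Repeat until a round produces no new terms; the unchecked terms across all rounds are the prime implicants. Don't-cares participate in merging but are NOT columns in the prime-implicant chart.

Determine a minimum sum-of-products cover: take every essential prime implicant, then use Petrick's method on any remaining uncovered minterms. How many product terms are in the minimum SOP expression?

7

Round 0: 00001✓ 00011✓ 00100✓ 00101✓ 00110✓ 01001✓ 01011✓ 01101✓ 10011✓ 10101✓ 11001✓ 11010✓ 11100✓ 11101✓ 11110✓
Round 1: -0011 -0101✓ -1001✓ -1101✓ 0-001✓ 0-011✓ 0-101✓ 00-01✓ 000-1✓ 001-0 0010- 01-01✓ 010-1✓ 1-101✓ 11-01✓ 11-10 111-0 1110-
Round 2: --101 -1-01 0--01 0-0-1
PIs = {--101, -0011, -1-01, 0--01, 0-0-1, 001-0, 0010-, 11-10, 111-0, 1110-}
Coverage chart:
  m3: -0011,0-0-1
  m5: --101,0--01,0010-
  m6: 001-0 ←essential
  m11: 0-0-1 ←essential
  m13: --101,-1-01,0--01
  m19: -0011 ←essential
  m21: --101 ←essential
  m25: -1-01 ←essential
  m26: 11-10 ←essential
  m28: 111-0,1110-
  m29: --101,-1-01,1110-
  m30: 11-10,111-0
Essential: --101, -0011, -1-01, 0-0-1, 001-0, 11-10
Petrick residual → 111-0
Min cover (7 terms): cd'e + b'c'de + bd'e + a'c'e + a'b'ce' + abde' + abce'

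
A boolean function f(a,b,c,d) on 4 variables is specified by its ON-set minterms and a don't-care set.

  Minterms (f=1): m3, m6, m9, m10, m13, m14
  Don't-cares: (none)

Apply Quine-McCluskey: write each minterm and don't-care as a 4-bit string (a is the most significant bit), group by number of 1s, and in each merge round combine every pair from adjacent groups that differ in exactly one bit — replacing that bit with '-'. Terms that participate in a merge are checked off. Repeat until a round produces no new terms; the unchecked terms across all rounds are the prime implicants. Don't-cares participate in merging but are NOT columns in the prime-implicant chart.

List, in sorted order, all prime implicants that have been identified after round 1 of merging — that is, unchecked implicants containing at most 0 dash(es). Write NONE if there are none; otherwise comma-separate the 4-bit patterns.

size-2^0 implicants → 0011  0110(✓)  1001(✓)  1010(✓)  1101(✓)  1110(✓)
size-2^1 implicants → -110  1-01  1-10
Unchecked terms (primes): -110, 0011, 1-01, 1-10

0011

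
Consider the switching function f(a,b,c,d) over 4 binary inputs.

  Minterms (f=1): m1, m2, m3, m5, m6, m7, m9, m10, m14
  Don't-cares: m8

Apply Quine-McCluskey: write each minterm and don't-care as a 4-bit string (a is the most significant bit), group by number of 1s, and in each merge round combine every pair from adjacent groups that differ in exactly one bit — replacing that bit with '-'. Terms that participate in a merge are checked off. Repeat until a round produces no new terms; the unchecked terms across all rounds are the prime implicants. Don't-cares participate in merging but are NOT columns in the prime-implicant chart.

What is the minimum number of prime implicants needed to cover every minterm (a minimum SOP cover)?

size-2^0 implicants → 0001(✓)  0010(✓)  0011(✓)  0101(✓)  0110(✓)  0111(✓)  1000(✓)  1001(✓)  1010(✓)  1110(✓)
size-2^1 implicants → -001  -010(✓)  -110(✓)  0-01(✓)  0-10(✓)  0-11(✓)  00-1(✓)  001-(✓)  01-1(✓)  011-(✓)  1-10(✓)  10-0  100-
size-2^2 implicants → --10  0--1  0-1-
Unchecked terms (primes): --10, -001, 0--1, 0-1-, 10-0, 100-
Minterm coverage:
  m1 ⊆ -001,0--1
  m2 ⊆ --10,0-1-
  m3 ⊆ 0--1,0-1-
  m5 ⊆ 0--1 [E]
  m6 ⊆ --10,0-1-
  m7 ⊆ 0--1,0-1-
  m9 ⊆ -001,100-
  m10 ⊆ --10,10-0
  m14 ⊆ --10 [E]
E = {--10, 0--1}
Petrick residual → -001
Cover = cd' + b'c'd + a'd  |cover|=3

3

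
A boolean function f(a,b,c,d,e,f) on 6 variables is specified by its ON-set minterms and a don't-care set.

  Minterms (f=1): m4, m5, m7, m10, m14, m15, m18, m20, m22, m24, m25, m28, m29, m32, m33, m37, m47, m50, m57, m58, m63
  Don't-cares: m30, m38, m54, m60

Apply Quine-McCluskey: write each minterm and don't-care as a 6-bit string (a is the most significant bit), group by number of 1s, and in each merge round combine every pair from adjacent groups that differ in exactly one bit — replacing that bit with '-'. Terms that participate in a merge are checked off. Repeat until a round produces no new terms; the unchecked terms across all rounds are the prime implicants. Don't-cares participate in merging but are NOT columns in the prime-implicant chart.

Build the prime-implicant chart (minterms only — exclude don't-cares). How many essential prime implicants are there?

7

[col 0] 000100*, 000101*, 000111*, 001010*, 001110*, 001111*, 010010*, 010100*, 010110*, 011000*, 011001*, 011100*, 011101*, 011110*, 100000*, 100001*, 100101*, 100110*, 101111*, 110010*, 110110*, 111001*, 111010*, 111100*, 111111*
[col 1] -00101, -01111, -10010*, -10110*, -11001, -11100, 0-0100, 0-1110, 00-111, 0001-1, 00010-, 001-10, 00111-, 01-100*, 01-110*, 010-10*, 0101-0*, 011-00*, 011-01*, 01100-*, 0111-0*, 01110-*, 1-0110, 1-1111, 100-01, 10000-, 11-010, 110-10*
[col 2] -10-10, 01-1-0, 011-0-
Prime implicants: -00101, -01111, -10-10, -11001, -11100, 0-0100, 0-1110, 00-111, 0001-1, 00010-, 001-10, 00111-, 01-1-0, 011-0-, 1-0110, 1-1111, 100-01, 10000-, 11-010
PI chart (minterm → PIs covering it):
  4 | 0-0100,00010-
  5 | -00101,0001-1,00010-
  7 | 00-111,0001-1
  10 | 001-10  (sole → essential)
  14 | 0-1110,001-10,00111-
  15 | -01111,00-111,00111-
  18 | -10-10  (sole → essential)
  20 | 0-0100,01-1-0
  22 | -10-10,01-1-0
  24 | 011-0-  (sole → essential)
  25 | -11001,011-0-
  28 | -11100,01-1-0,011-0-
  29 | 011-0-  (sole → essential)
  32 | 10000-  (sole → essential)
  33 | 100-01,10000-
  37 | -00101,100-01
  47 | -01111,1-1111
  50 | -10-10,11-010
  57 | -11001  (sole → essential)
  58 | 11-010  (sole → essential)
  63 | 1-1111  (sole → essential)
Essential prime implicants: -10-10, -11001, 001-10, 011-0-, 1-1111, 10000-, 11-010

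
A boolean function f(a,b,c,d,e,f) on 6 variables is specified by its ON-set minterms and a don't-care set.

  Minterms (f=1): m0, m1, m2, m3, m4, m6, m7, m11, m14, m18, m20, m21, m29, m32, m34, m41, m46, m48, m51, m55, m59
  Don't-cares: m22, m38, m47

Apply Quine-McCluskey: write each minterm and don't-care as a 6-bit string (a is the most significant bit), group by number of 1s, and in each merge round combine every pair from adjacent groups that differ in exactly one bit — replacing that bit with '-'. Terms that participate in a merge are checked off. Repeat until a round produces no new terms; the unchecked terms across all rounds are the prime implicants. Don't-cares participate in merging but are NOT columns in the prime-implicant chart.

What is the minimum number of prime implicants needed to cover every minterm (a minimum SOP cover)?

12

[col 0] 000000*, 000001*, 000010*, 000011*, 000100*, 000110*, 000111*, 001011*, 001110*, 010010*, 010100*, 010101*, 010110*, 011101*, 100000*, 100010*, 100110*, 101001, 101110*, 101111*, 110000*, 110011*, 110111*, 111011*
[col 1] -00000*, -00010*, -00110*, -01110*, 0-0010*, 0-0100*, 0-0110*, 00-011, 00-110*, 000-00*, 000-10*, 000-11*, 0000-0*, 0000-1*, 00000-*, 00001-*, 0001-0*, 00011-*, 01-101, 010-10*, 0101-0*, 01010-, 1-0000, 10-110*, 100-10*, 1000-0*, 10111-, 11-011, 110-11
[col 2] -0-110, -00-10, -000-0, 0-0-10, 0-01-0, 000--0, 000-1-, 0000--
Prime implicants: -0-110, -00-10, -000-0, 0-0-10, 0-01-0, 00-011, 000--0, 000-1-, 0000--, 01-101, 01010-, 1-0000, 101001, 10111-, 11-011, 110-11
PI chart (minterm → PIs covering it):
  0 | -000-0,000--0,0000--
  1 | 0000--  (sole → essential)
  2 | -00-10,-000-0,0-0-10,000--0,000-1-,0000--
  3 | 00-011,000-1-,0000--
  4 | 0-01-0,000--0
  6 | -0-110,-00-10,0-0-10,0-01-0,000--0,000-1-
  7 | 000-1-  (sole → essential)
  11 | 00-011  (sole → essential)
  14 | -0-110  (sole → essential)
  18 | 0-0-10  (sole → essential)
  20 | 0-01-0,01010-
  21 | 01-101,01010-
  29 | 01-101  (sole → essential)
  32 | -000-0,1-0000
  34 | -00-10,-000-0
  41 | 101001  (sole → essential)
  46 | -0-110,10111-
  48 | 1-0000  (sole → essential)
  51 | 11-011,110-11
  55 | 110-11  (sole → essential)
  59 | 11-011  (sole → essential)
Essential prime implicants: -0-110, 0-0-10, 00-011, 000-1-, 0000--, 01-101, 1-0000, 101001, 11-011, 110-11
Petrick residual → -00-10, 0-01-0
Minimum SOP uses 12 PIs: b'def' + b'c'ef' + a'c'ef' + a'c'df' + a'b'd'ef + a'b'c'e + a'b'c'd' + a'bde'f + ac'd'e'f' + ab'cd'e'f + abd'ef + abc'ef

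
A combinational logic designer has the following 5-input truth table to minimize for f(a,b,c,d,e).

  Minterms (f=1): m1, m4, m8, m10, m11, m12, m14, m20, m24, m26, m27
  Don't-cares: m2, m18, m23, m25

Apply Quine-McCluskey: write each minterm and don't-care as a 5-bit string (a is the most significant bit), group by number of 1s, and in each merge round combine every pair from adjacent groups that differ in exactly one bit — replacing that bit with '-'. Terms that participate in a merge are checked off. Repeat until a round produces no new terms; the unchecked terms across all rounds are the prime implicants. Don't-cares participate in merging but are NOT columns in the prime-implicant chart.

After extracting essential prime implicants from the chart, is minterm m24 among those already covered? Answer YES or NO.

NO

Round 0: 00001 00010✓ 00100✓ 01000✓ 01010✓ 01011✓ 01100✓ 01110✓ 10010✓ 10100✓ 10111 11000✓ 11001✓ 11010✓ 11011✓
Round 1: -0010✓ -0100 -1000✓ -1010✓ -1011✓ 0-010✓ 0-100 01-00✓ 01-10✓ 010-0✓ 0101-✓ 011-0✓ 1-010✓ 110-0✓ 110-1✓ 1100-✓ 1101-✓
Round 2: --010 -10-0 -101- 01--0 110--
PIs = {--010, -0100, -10-0, -101-, 0-100, 00001, 01--0, 10111, 110--}
Coverage chart:
  m1: 00001 ←essential
  m4: -0100,0-100
  m8: -10-0,01--0
  m10: --010,-10-0,-101-,01--0
  m11: -101- ←essential
  m12: 0-100,01--0
  m14: 01--0 ←essential
  m20: -0100 ←essential
  m24: -10-0,110--
  m26: --010,-10-0,-101-,110--
  m27: -101-,110--
Essential: -0100, -101-, 00001, 01--0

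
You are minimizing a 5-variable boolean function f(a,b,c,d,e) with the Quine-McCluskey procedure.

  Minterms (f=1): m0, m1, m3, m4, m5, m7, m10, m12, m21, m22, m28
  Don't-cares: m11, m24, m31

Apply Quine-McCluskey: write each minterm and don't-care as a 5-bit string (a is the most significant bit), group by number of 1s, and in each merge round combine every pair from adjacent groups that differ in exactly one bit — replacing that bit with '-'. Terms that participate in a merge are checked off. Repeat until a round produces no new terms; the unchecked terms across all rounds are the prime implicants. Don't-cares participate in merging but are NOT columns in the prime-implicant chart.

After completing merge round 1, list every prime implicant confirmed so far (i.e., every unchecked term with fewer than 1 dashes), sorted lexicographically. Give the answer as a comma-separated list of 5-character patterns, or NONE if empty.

[col 0] 00000*, 00001*, 00011*, 00100*, 00101*, 00111*, 01010*, 01011*, 01100*, 10101*, 10110, 11000*, 11100*, 11111
[col 1] -0101, -1100, 0-011, 0-100, 00-00*, 00-01*, 00-11*, 000-1*, 0000-*, 001-1*, 0010-*, 0101-, 11-00
[col 2] 00--1, 00-0-
Prime implicants: -0101, -1100, 0-011, 0-100, 00--1, 00-0-, 0101-, 10110, 11-00, 11111

10110, 11111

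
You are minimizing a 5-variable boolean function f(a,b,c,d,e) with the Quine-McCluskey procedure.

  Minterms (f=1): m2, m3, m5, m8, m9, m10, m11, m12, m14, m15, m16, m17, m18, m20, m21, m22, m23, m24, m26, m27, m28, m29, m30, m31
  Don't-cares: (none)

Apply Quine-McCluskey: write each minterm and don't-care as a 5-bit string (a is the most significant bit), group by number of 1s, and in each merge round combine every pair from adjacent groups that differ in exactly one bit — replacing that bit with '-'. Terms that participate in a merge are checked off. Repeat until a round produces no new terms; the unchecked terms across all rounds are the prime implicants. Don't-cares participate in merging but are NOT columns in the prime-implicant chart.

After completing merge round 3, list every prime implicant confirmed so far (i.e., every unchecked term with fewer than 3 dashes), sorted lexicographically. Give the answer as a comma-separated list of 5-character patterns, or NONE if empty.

Round 0: 00010✓ 00011✓ 00101✓ 01000✓ 01001✓ 01010✓ 01011✓ 01100✓ 01110✓ 01111✓ 10000✓ 10001✓ 10010✓ 10100✓ 10101✓ 10110✓ 10111✓ 11000✓ 11010✓ 11011✓ 11100✓ 11101✓ 11110✓ 11111✓
Round 1: -0010✓ -0101 -1000✓ -1010✓ -1011✓ -1100✓ -1110✓ -1111✓ 0-010✓ 0-011✓ 0001-✓ 01-00✓ 01-10✓ 01-11✓ 010-0✓ 010-1✓ 0100-✓ 0101-✓ 011-0✓ 0111-✓ 1-000✓ 1-010✓ 1-100✓ 1-101✓ 1-110✓ 1-111✓ 10-00✓ 10-01✓ 10-10✓ 100-0✓ 1000-✓ 101-0✓ 101-1✓ 1010-✓ 1011-✓ 11-00✓ 11-10✓ 11-11✓ 110-0✓ 1101-✓ 111-0✓ 111-1✓ 1110-✓ 1111-✓
Round 2: --010 -1-00✓ -1-10✓ -1-11✓ -10-0✓ -101-✓ -11-0✓ -111-✓ 0-01- 01--0✓ 01-1-✓ 010-- 1--00✓ 1--10✓ 1-0-0✓ 1-1-0✓ 1-1-1✓ 1-10-✓ 1-11-✓ 10--0✓ 10-0- 101--✓ 11--0✓ 11-1-✓ 111--✓
Round 3: -1--0 -1-1- 1---0 1-1--
PIs = {--010, -0101, -1--0, -1-1-, 0-01-, 010--, 1---0, 1-1--, 10-0-}

--010, -0101, 0-01-, 010--, 10-0-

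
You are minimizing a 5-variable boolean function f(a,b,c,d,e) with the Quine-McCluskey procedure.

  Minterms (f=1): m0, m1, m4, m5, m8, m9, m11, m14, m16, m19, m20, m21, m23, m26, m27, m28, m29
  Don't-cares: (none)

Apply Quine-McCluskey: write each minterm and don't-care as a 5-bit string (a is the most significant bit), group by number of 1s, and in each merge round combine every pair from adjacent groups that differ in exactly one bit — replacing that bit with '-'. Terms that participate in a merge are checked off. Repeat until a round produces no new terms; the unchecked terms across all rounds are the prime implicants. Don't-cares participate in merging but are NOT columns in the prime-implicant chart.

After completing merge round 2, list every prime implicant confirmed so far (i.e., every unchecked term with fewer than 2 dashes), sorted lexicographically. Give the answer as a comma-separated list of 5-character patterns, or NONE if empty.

-1011, 010-1, 01110, 1-011, 10-11, 101-1, 1101-

Round 0: 00000✓ 00001✓ 00100✓ 00101✓ 01000✓ 01001✓ 01011✓ 01110 10000✓ 10011✓ 10100✓ 10101✓ 10111✓ 11010✓ 11011✓ 11100✓ 11101✓
Round 1: -0000✓ -0100✓ -0101✓ -1011 0-000✓ 0-001✓ 00-00✓ 00-01✓ 0000-✓ 0010-✓ 010-1 0100-✓ 1-011 1-100✓ 1-101✓ 10-00✓ 10-11 101-1 1010-✓ 1101- 1110-✓
Round 2: -0-00 -010- 0-00- 00-0- 1-10-
PIs = {-0-00, -010-, -1011, 0-00-, 00-0-, 010-1, 01110, 1-011, 1-10-, 10-11, 101-1, 1101-}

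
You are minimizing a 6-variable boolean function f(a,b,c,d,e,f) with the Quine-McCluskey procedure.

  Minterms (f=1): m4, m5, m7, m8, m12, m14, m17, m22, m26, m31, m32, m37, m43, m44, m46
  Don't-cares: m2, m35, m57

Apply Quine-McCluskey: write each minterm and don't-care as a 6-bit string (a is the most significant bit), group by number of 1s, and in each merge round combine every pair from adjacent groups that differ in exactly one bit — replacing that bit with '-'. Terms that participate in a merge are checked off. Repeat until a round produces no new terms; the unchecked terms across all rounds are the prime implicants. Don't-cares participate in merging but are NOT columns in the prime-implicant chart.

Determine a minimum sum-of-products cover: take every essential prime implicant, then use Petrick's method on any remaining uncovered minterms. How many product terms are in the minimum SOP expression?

11

Round 0: 000010 000100✓ 000101✓ 000111✓ 001000✓ 001100✓ 001110✓ 010001 010110 011010 011111 100000 100011✓ 100101✓ 101011✓ 101100✓ 101110✓ 111001
Round 1: -00101 -01100✓ -01110✓ 00-100 0001-1 00010- 001-00 0011-0✓ 10-011 1011-0✓
Round 2: -011-0
PIs = {-00101, -011-0, 00-100, 000010, 0001-1, 00010-, 001-00, 010001, 010110, 011010, 011111, 10-011, 100000, 111001}
Coverage chart:
  m4: 00-100,00010-
  m5: -00101,0001-1,00010-
  m7: 0001-1 ←essential
  m8: 001-00 ←essential
  m12: -011-0,00-100,001-00
  m14: -011-0 ←essential
  m17: 010001 ←essential
  m22: 010110 ←essential
  m26: 011010 ←essential
  m31: 011111 ←essential
  m32: 100000 ←essential
  m37: -00101 ←essential
  m43: 10-011 ←essential
  m44: -011-0 ←essential
  m46: -011-0 ←essential
Essential: -00101, -011-0, 0001-1, 001-00, 010001, 010110, 011010, 011111, 10-011, 100000
Petrick residual → 00-100
Min cover (11 terms): b'c'de'f + b'cdf' + a'b'de'f' + a'b'c'df + a'b'ce'f' + a'bc'd'e'f + a'bc'def' + a'bcd'ef' + a'bcdef + ab'd'ef + ab'c'd'e'f'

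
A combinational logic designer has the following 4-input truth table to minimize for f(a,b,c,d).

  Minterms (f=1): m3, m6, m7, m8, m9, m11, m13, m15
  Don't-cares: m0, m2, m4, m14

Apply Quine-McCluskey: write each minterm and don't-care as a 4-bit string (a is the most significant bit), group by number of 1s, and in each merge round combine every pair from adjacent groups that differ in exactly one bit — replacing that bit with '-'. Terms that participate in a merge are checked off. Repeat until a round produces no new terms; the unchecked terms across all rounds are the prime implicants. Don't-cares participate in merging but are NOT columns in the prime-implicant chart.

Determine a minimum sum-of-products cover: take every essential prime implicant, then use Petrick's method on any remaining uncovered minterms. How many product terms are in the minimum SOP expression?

Round 0: 0000✓ 0010✓ 0011✓ 0100✓ 0110✓ 0111✓ 1000✓ 1001✓ 1011✓ 1101✓ 1110✓ 1111✓
Round 1: -000 -011✓ -110✓ -111✓ 0-00✓ 0-10✓ 0-11✓ 00-0✓ 001-✓ 01-0✓ 011-✓ 1-01✓ 1-11✓ 10-1✓ 100- 11-1✓ 111-✓
Round 2: --11 -11- 0--0 0-1- 1--1
PIs = {--11, -000, -11-, 0--0, 0-1-, 1--1, 100-}
Coverage chart:
  m3: --11,0-1-
  m6: -11-,0--0,0-1-
  m7: --11,-11-,0-1-
  m8: -000,100-
  m9: 1--1,100-
  m11: --11,1--1
  m13: 1--1 ←essential
  m15: --11,-11-,1--1
Essential: 1--1
Petrick residual → -000, 0-1-
Min cover (3 terms): b'c'd' + a'c + ad

3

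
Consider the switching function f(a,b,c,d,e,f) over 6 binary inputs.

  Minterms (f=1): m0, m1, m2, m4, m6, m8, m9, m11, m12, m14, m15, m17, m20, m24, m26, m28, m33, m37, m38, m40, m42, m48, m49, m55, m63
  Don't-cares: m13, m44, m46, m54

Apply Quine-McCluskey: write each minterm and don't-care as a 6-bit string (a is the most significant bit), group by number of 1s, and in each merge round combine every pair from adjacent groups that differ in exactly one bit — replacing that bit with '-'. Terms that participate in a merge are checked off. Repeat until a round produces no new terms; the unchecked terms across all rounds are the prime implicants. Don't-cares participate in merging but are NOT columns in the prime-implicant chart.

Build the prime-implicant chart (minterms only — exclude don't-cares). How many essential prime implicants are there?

Round 0: 000000✓ 000001✓ 000010✓ 000100✓ 000110✓ 001000✓ 001001✓ 001011✓ 001100✓ 001101✓ 001110✓ 001111✓ 010001✓ 010100✓ 011000✓ 011010✓ 011100✓ 100001✓ 100101✓ 100110✓ 101000✓ 101010✓ 101100✓ 101110✓ 110000✓ 110001✓ 110110✓ 110111✓ 111111✓
Round 1: -00001✓ -00110✓ -01000✓ -01100✓ -01110✓ -10001✓ 0-0001✓ 0-0100✓ 0-1000✓ 0-1100✓ 00-000✓ 00-001✓ 00-100✓ 00-110✓ 000-00✓ 000-10✓ 0000-0✓ 00000-✓ 0001-0✓ 001-00✓ 001-01✓ 001-11✓ 0010-1✓ 00100-✓ 0011-0✓ 0011-1✓ 00110-✓ 00111-✓ 01-100✓ 011-00✓ 0110-0 1-0001✓ 1-0110 10-110✓ 100-01 101-00✓ 101-10✓ 1010-0✓ 1011-0✓ 11-111 11000- 11011-
Round 2: --0001 -0-110 -01-00 -011-0 0--100 0-1-00 00--00 00-00- 00-1-0 000--0 001--1 001-0- 0011-- 101--0
PIs = {--0001, -0-110, -01-00, -011-0, 0--100, 0-1-00, 00--00, 00-00-, 00-1-0, 000--0, 001--1, 001-0-, 0011--, 0110-0, 1-0110, 100-01, 101--0, 11-111, 11000-, 11011-}
Coverage chart:
  m0: 00--00,00-00-,000--0
  m1: --0001,00-00-
  m2: 000--0 ←essential
  m4: 0--100,00--00,00-1-0,000--0
  m6: -0-110,00-1-0,000--0
  m8: -01-00,0-1-00,00--00,00-00-,001-0-
  m9: 00-00-,001--1,001-0-
  m11: 001--1 ←essential
  m12: -01-00,-011-0,0--100,0-1-00,00--00,00-1-0,001-0-,0011--
  m14: -0-110,-011-0,00-1-0,0011--
  m15: 001--1,0011--
  m17: --0001 ←essential
  m20: 0--100 ←essential
  m24: 0-1-00,0110-0
  m26: 0110-0 ←essential
  m28: 0--100,0-1-00
  m33: --0001,100-01
  m37: 100-01 ←essential
  m38: -0-110,1-0110
  m40: -01-00,101--0
  m42: 101--0 ←essential
  m48: 11000- ←essential
  m49: --0001,11000-
  m55: 11-111,11011-
  m63: 11-111 ←essential
Essential: --0001, 0--100, 000--0, 001--1, 0110-0, 100-01, 101--0, 11-111, 11000-

9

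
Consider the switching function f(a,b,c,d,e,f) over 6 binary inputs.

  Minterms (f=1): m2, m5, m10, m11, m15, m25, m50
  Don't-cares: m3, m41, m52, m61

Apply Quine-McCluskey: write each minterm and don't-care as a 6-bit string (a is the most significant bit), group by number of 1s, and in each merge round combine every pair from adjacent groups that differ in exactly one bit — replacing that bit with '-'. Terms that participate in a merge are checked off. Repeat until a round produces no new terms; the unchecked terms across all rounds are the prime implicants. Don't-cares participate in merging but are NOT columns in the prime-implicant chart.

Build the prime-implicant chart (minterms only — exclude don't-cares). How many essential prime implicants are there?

5

size-2^0 implicants → 000010(✓)  000011(✓)  000101  001010(✓)  001011(✓)  001111(✓)  011001  101001  110010  110100  111101
size-2^1 implicants → 00-010(✓)  00-011(✓)  00001-(✓)  001-11  00101-(✓)
size-2^2 implicants → 00-01-
Unchecked terms (primes): 00-01-, 000101, 001-11, 011001, 101001, 110010, 110100, 111101
Minterm coverage:
  m2 ⊆ 00-01- [E]
  m5 ⊆ 000101 [E]
  m10 ⊆ 00-01- [E]
  m11 ⊆ 00-01-,001-11
  m15 ⊆ 001-11 [E]
  m25 ⊆ 011001 [E]
  m50 ⊆ 110010 [E]
E = {00-01-, 000101, 001-11, 011001, 110010}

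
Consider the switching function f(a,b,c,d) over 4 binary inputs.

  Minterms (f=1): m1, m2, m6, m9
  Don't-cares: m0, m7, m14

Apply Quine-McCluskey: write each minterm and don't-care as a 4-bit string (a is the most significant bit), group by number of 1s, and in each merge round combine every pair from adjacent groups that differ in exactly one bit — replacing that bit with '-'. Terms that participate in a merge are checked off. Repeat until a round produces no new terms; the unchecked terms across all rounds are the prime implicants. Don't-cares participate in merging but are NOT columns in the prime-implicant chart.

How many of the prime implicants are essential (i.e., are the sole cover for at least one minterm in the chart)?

Round 0: 0000✓ 0001✓ 0010✓ 0110✓ 0111✓ 1001✓ 1110✓
Round 1: -001 -110 0-10 00-0 000- 011-
PIs = {-001, -110, 0-10, 00-0, 000-, 011-}
Coverage chart:
  m1: -001,000-
  m2: 0-10,00-0
  m6: -110,0-10,011-
  m9: -001 ←essential
Essential: -001

1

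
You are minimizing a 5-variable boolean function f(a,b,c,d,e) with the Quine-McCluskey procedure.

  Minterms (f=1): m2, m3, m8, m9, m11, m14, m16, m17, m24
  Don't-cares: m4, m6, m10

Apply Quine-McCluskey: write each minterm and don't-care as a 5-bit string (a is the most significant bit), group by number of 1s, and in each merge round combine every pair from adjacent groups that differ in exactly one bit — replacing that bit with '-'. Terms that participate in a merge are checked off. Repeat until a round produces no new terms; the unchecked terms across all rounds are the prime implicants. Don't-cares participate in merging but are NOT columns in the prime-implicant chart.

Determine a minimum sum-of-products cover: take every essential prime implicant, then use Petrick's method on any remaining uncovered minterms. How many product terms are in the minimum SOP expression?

size-2^0 implicants → 00010(✓)  00011(✓)  00100(✓)  00110(✓)  01000(✓)  01001(✓)  01010(✓)  01011(✓)  01110(✓)  10000(✓)  10001(✓)  11000(✓)
size-2^1 implicants → -1000  0-010(✓)  0-011(✓)  0-110(✓)  00-10(✓)  0001-(✓)  001-0  01-10(✓)  010-0(✓)  010-1(✓)  0100-(✓)  0101-(✓)  1-000  1000-
size-2^2 implicants → 0--10  0-01-  010--
Unchecked terms (primes): -1000, 0--10, 0-01-, 001-0, 010--, 1-000, 1000-
Minterm coverage:
  m2 ⊆ 0--10,0-01-
  m3 ⊆ 0-01- [E]
  m8 ⊆ -1000,010--
  m9 ⊆ 010-- [E]
  m11 ⊆ 0-01-,010--
  m14 ⊆ 0--10 [E]
  m16 ⊆ 1-000,1000-
  m17 ⊆ 1000- [E]
  m24 ⊆ -1000,1-000
E = {0--10, 0-01-, 010--, 1000-}
Petrick residual → -1000
Cover = bc'd'e' + a'de' + a'c'd + a'bc' + ab'c'd'  |cover|=5

5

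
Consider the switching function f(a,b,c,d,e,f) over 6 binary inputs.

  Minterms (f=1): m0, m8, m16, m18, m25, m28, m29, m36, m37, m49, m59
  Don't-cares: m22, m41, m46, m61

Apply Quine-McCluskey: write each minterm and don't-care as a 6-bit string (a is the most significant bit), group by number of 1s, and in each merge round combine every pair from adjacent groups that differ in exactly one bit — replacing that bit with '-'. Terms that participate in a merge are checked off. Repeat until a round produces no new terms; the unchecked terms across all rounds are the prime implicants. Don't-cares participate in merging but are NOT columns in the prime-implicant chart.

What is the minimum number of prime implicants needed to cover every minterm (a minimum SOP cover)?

7

size-2^0 implicants → 000000(✓)  001000(✓)  010000(✓)  010010(✓)  010110(✓)  011001(✓)  011100(✓)  011101(✓)  100100(✓)  100101(✓)  101001  101110  110001  111011  111101(✓)
size-2^1 implicants → -11101  0-0000  00-000  010-10  0100-0  011-01  01110-  10010-
Unchecked terms (primes): -11101, 0-0000, 00-000, 010-10, 0100-0, 011-01, 01110-, 10010-, 101001, 101110, 110001, 111011
Minterm coverage:
  m0 ⊆ 0-0000,00-000
  m8 ⊆ 00-000 [E]
  m16 ⊆ 0-0000,0100-0
  m18 ⊆ 010-10,0100-0
  m25 ⊆ 011-01 [E]
  m28 ⊆ 01110- [E]
  m29 ⊆ -11101,011-01,01110-
  m36 ⊆ 10010- [E]
  m37 ⊆ 10010- [E]
  m49 ⊆ 110001 [E]
  m59 ⊆ 111011 [E]
E = {00-000, 011-01, 01110-, 10010-, 110001, 111011}
Petrick residual → 0100-0
Cover = a'b'd'e'f' + a'bc'd'f' + a'bce'f + a'bcde' + ab'c'de' + abc'd'e'f + abcd'ef  |cover|=7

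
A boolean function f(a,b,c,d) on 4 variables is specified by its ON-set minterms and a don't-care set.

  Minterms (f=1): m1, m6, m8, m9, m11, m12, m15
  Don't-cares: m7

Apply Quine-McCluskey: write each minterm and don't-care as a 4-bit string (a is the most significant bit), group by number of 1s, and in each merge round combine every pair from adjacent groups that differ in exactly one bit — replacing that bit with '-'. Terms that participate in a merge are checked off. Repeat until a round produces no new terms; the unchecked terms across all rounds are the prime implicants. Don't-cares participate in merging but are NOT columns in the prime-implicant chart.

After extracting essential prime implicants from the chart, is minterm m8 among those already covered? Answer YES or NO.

YES

size-2^0 implicants → 0001(✓)  0110(✓)  0111(✓)  1000(✓)  1001(✓)  1011(✓)  1100(✓)  1111(✓)
size-2^1 implicants → -001  -111  011-  1-00  1-11  10-1  100-
Unchecked terms (primes): -001, -111, 011-, 1-00, 1-11, 10-1, 100-
Minterm coverage:
  m1 ⊆ -001 [E]
  m6 ⊆ 011- [E]
  m8 ⊆ 1-00,100-
  m9 ⊆ -001,10-1,100-
  m11 ⊆ 1-11,10-1
  m12 ⊆ 1-00 [E]
  m15 ⊆ -111,1-11
E = {-001, 011-, 1-00}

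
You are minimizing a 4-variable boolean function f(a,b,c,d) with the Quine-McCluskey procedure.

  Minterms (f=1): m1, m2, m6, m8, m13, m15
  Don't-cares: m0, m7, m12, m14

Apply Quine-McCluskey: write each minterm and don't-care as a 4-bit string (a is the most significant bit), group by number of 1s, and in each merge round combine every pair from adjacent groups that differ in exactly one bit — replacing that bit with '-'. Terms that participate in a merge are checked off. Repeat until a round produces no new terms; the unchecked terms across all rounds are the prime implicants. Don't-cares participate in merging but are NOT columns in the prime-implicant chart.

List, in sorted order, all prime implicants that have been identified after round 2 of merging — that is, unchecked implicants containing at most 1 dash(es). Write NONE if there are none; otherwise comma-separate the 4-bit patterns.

-000, 0-10, 00-0, 000-, 1-00

size-2^0 implicants → 0000(✓)  0001(✓)  0010(✓)  0110(✓)  0111(✓)  1000(✓)  1100(✓)  1101(✓)  1110(✓)  1111(✓)
size-2^1 implicants → -000  -110(✓)  -111(✓)  0-10  00-0  000-  011-(✓)  1-00  11-0(✓)  11-1(✓)  110-(✓)  111-(✓)
size-2^2 implicants → -11-  11--
Unchecked terms (primes): -000, -11-, 0-10, 00-0, 000-, 1-00, 11--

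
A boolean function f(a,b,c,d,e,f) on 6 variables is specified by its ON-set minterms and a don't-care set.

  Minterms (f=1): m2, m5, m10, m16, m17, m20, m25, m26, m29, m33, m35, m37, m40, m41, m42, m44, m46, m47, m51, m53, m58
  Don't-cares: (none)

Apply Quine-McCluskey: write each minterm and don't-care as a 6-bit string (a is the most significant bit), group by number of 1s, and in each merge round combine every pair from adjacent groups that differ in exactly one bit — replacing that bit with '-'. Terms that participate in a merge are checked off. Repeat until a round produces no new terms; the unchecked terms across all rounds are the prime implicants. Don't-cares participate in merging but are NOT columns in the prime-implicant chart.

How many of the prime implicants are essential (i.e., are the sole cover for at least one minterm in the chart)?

size-2^0 implicants → 000010(✓)  000101(✓)  001010(✓)  010000(✓)  010001(✓)  010100(✓)  011001(✓)  011010(✓)  011101(✓)  100001(✓)  100011(✓)  100101(✓)  101000(✓)  101001(✓)  101010(✓)  101100(✓)  101110(✓)  101111(✓)  110011(✓)  110101(✓)  111010(✓)
size-2^1 implicants → -00101  -01010(✓)  -11010(✓)  0-1010(✓)  00-010  01-001  010-00  01000-  011-01  1-0011  1-0101  1-1010(✓)  10-001  100-01  1000-1  101-00(✓)  101-10(✓)  1010-0(✓)  10100-  1011-0(✓)  10111-
size-2^2 implicants → --1010  101--0
Unchecked terms (primes): --1010, -00101, 00-010, 01-001, 010-00, 01000-, 011-01, 1-0011, 1-0101, 10-001, 100-01, 1000-1, 101--0, 10100-, 10111-
Minterm coverage:
  m2 ⊆ 00-010 [E]
  m5 ⊆ -00101 [E]
  m10 ⊆ --1010,00-010
  m16 ⊆ 010-00,01000-
  m17 ⊆ 01-001,01000-
  m20 ⊆ 010-00 [E]
  m25 ⊆ 01-001,011-01
  m26 ⊆ --1010 [E]
  m29 ⊆ 011-01 [E]
  m33 ⊆ 10-001,100-01,1000-1
  m35 ⊆ 1-0011,1000-1
  m37 ⊆ -00101,1-0101,100-01
  m40 ⊆ 101--0,10100-
  m41 ⊆ 10-001,10100-
  m42 ⊆ --1010,101--0
  m44 ⊆ 101--0 [E]
  m46 ⊆ 101--0,10111-
  m47 ⊆ 10111- [E]
  m51 ⊆ 1-0011 [E]
  m53 ⊆ 1-0101 [E]
  m58 ⊆ --1010 [E]
E = {--1010, -00101, 00-010, 010-00, 011-01, 1-0011, 1-0101, 101--0, 10111-}

9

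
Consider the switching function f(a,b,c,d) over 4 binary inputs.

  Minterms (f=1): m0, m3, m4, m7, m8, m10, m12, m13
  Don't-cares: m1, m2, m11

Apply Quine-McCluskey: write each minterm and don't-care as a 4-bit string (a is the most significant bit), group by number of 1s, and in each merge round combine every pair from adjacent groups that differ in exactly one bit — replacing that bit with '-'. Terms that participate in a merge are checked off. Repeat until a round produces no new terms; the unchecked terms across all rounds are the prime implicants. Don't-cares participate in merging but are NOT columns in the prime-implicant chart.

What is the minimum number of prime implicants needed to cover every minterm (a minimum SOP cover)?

4

Round 0: 0000✓ 0001✓ 0010✓ 0011✓ 0100✓ 0111✓ 1000✓ 1010✓ 1011✓ 1100✓ 1101✓
Round 1: -000✓ -010✓ -011✓ -100✓ 0-00✓ 0-11 00-0✓ 00-1✓ 000-✓ 001-✓ 1-00✓ 10-0✓ 101-✓ 110-
Round 2: --00 -0-0 -01- 00--
PIs = {--00, -0-0, -01-, 0-11, 00--, 110-}
Coverage chart:
  m0: --00,-0-0,00--
  m3: -01-,0-11,00--
  m4: --00 ←essential
  m7: 0-11 ←essential
  m8: --00,-0-0
  m10: -0-0,-01-
  m12: --00,110-
  m13: 110- ←essential
Essential: --00, 0-11, 110-
Petrick residual → -0-0
Min cover (4 terms): c'd' + b'd' + a'cd + abc'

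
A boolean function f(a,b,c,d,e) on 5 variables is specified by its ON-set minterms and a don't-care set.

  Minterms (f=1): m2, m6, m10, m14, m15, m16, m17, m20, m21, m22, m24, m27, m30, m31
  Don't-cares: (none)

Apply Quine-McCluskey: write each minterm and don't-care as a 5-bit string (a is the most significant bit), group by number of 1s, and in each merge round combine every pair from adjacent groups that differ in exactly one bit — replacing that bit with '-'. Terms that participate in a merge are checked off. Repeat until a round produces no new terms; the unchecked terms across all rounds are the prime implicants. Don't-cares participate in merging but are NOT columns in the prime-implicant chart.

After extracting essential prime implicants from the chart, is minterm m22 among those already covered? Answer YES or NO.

Round 0: 00010✓ 00110✓ 01010✓ 01110✓ 01111✓ 10000✓ 10001✓ 10100✓ 10101✓ 10110✓ 11000✓ 11011✓ 11110✓ 11111✓
Round 1: -0110✓ -1110✓ -1111✓ 0-010✓ 0-110✓ 00-10✓ 01-10✓ 0111-✓ 1-000 1-110✓ 10-00✓ 10-01✓ 1000-✓ 101-0 1010-✓ 11-11 1111-✓
Round 2: --110 -111- 0--10 10-0-
PIs = {--110, -111-, 0--10, 1-000, 10-0-, 101-0, 11-11}
Coverage chart:
  m2: 0--10 ←essential
  m6: --110,0--10
  m10: 0--10 ←essential
  m14: --110,-111-,0--10
  m15: -111- ←essential
  m16: 1-000,10-0-
  m17: 10-0- ←essential
  m20: 10-0-,101-0
  m21: 10-0- ←essential
  m22: --110,101-0
  m24: 1-000 ←essential
  m27: 11-11 ←essential
  m30: --110,-111-
  m31: -111-,11-11
Essential: -111-, 0--10, 1-000, 10-0-, 11-11

NO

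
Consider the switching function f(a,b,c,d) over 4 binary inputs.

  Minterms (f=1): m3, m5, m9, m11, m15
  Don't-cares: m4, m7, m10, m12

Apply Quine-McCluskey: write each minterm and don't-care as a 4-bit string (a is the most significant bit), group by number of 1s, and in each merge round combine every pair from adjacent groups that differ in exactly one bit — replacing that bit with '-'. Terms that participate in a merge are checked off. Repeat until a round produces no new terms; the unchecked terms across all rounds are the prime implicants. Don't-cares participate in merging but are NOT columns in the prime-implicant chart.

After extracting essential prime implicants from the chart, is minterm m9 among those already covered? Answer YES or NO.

size-2^0 implicants → 0011(✓)  0100(✓)  0101(✓)  0111(✓)  1001(✓)  1010(✓)  1011(✓)  1100(✓)  1111(✓)
size-2^1 implicants → -011(✓)  -100  -111(✓)  0-11(✓)  01-1  010-  1-11(✓)  10-1  101-
size-2^2 implicants → --11
Unchecked terms (primes): --11, -100, 01-1, 010-, 10-1, 101-
Minterm coverage:
  m3 ⊆ --11 [E]
  m5 ⊆ 01-1,010-
  m9 ⊆ 10-1 [E]
  m11 ⊆ --11,10-1,101-
  m15 ⊆ --11 [E]
E = {--11, 10-1}

YES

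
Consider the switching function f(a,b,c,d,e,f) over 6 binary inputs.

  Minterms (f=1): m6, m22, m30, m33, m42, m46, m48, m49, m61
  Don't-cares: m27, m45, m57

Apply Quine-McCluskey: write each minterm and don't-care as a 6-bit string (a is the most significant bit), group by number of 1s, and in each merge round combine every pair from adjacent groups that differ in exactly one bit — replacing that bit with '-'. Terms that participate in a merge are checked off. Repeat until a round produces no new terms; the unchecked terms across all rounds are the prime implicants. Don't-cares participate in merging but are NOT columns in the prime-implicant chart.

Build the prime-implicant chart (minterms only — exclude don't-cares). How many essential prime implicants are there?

Round 0: 000110✓ 010110✓ 011011 011110✓ 100001✓ 101010✓ 101101✓ 101110✓ 110000✓ 110001✓ 111001✓ 111101✓
Round 1: 0-0110 01-110 1-0001 1-1101 101-10 11-001 11000- 111-01
PIs = {0-0110, 01-110, 011011, 1-0001, 1-1101, 101-10, 11-001, 11000-, 111-01}
Coverage chart:
  m6: 0-0110 ←essential
  m22: 0-0110,01-110
  m30: 01-110 ←essential
  m33: 1-0001 ←essential
  m42: 101-10 ←essential
  m46: 101-10 ←essential
  m48: 11000- ←essential
  m49: 1-0001,11-001,11000-
  m61: 1-1101,111-01
Essential: 0-0110, 01-110, 1-0001, 101-10, 11000-

5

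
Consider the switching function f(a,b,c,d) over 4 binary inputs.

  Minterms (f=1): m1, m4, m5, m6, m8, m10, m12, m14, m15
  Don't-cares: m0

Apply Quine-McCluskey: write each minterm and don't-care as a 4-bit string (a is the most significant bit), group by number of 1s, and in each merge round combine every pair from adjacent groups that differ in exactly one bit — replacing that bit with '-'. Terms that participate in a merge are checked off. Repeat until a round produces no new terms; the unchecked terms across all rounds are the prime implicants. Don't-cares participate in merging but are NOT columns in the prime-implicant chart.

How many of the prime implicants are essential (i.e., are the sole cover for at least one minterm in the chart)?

Round 0: 0000✓ 0001✓ 0100✓ 0101✓ 0110✓ 1000✓ 1010✓ 1100✓ 1110✓ 1111✓
Round 1: -000✓ -100✓ -110✓ 0-00✓ 0-01✓ 000-✓ 01-0✓ 010-✓ 1-00✓ 1-10✓ 10-0✓ 11-0✓ 111-
Round 2: --00 -1-0 0-0- 1--0
PIs = {--00, -1-0, 0-0-, 1--0, 111-}
Coverage chart:
  m1: 0-0- ←essential
  m4: --00,-1-0,0-0-
  m5: 0-0- ←essential
  m6: -1-0 ←essential
  m8: --00,1--0
  m10: 1--0 ←essential
  m12: --00,-1-0,1--0
  m14: -1-0,1--0,111-
  m15: 111- ←essential
Essential: -1-0, 0-0-, 1--0, 111-

4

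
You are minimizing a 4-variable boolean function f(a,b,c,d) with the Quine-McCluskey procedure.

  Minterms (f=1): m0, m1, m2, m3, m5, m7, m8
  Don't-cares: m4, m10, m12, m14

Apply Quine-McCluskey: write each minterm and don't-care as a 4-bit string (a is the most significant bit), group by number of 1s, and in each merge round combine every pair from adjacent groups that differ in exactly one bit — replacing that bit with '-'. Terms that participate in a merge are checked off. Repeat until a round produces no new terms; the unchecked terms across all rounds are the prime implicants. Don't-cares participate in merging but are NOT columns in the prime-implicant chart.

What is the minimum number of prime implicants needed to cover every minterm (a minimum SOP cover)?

2

size-2^0 implicants → 0000(✓)  0001(✓)  0010(✓)  0011(✓)  0100(✓)  0101(✓)  0111(✓)  1000(✓)  1010(✓)  1100(✓)  1110(✓)
size-2^1 implicants → -000(✓)  -010(✓)  -100(✓)  0-00(✓)  0-01(✓)  0-11(✓)  00-0(✓)  00-1(✓)  000-(✓)  001-(✓)  01-1(✓)  010-(✓)  1-00(✓)  1-10(✓)  10-0(✓)  11-0(✓)
size-2^2 implicants → --00  -0-0  0--1  0-0-  00--  1--0
Unchecked terms (primes): --00, -0-0, 0--1, 0-0-, 00--, 1--0
Minterm coverage:
  m0 ⊆ --00,-0-0,0-0-,00--
  m1 ⊆ 0--1,0-0-,00--
  m2 ⊆ -0-0,00--
  m3 ⊆ 0--1,00--
  m5 ⊆ 0--1,0-0-
  m7 ⊆ 0--1 [E]
  m8 ⊆ --00,-0-0,1--0
E = {0--1}
Petrick residual → -0-0
Cover = b'd' + a'd  |cover|=2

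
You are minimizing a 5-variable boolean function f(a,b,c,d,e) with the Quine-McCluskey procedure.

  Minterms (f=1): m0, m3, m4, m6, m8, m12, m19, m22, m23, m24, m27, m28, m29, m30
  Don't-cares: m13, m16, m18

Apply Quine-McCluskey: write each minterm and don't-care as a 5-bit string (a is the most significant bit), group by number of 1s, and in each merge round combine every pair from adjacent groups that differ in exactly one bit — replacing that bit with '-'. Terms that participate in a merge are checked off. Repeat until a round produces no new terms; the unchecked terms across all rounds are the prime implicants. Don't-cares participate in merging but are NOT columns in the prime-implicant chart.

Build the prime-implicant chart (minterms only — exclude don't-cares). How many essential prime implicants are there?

4

size-2^0 implicants → 00000(✓)  00011(✓)  00100(✓)  00110(✓)  01000(✓)  01100(✓)  01101(✓)  10000(✓)  10010(✓)  10011(✓)  10110(✓)  10111(✓)  11000(✓)  11011(✓)  11100(✓)  11101(✓)  11110(✓)
size-2^1 implicants → -0000(✓)  -0011  -0110  -1000(✓)  -1100(✓)  -1101(✓)  0-000(✓)  0-100(✓)  00-00(✓)  001-0  01-00(✓)  0110-(✓)  1-000(✓)  1-011  1-110  10-10(✓)  10-11(✓)  100-0  1001-(✓)  1011-(✓)  11-00(✓)  111-0  1110-(✓)
size-2^2 implicants → --000  -1-00  -110-  0--00  10-1-
Unchecked terms (primes): --000, -0011, -0110, -1-00, -110-, 0--00, 001-0, 1-011, 1-110, 10-1-, 100-0, 111-0
Minterm coverage:
  m0 ⊆ --000,0--00
  m3 ⊆ -0011 [E]
  m4 ⊆ 0--00,001-0
  m6 ⊆ -0110,001-0
  m8 ⊆ --000,-1-00,0--00
  m12 ⊆ -1-00,-110-,0--00
  m19 ⊆ -0011,1-011,10-1-
  m22 ⊆ -0110,1-110,10-1-
  m23 ⊆ 10-1- [E]
  m24 ⊆ --000,-1-00
  m27 ⊆ 1-011 [E]
  m28 ⊆ -1-00,-110-,111-0
  m29 ⊆ -110- [E]
  m30 ⊆ 1-110,111-0
E = {-0011, -110-, 1-011, 10-1-}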